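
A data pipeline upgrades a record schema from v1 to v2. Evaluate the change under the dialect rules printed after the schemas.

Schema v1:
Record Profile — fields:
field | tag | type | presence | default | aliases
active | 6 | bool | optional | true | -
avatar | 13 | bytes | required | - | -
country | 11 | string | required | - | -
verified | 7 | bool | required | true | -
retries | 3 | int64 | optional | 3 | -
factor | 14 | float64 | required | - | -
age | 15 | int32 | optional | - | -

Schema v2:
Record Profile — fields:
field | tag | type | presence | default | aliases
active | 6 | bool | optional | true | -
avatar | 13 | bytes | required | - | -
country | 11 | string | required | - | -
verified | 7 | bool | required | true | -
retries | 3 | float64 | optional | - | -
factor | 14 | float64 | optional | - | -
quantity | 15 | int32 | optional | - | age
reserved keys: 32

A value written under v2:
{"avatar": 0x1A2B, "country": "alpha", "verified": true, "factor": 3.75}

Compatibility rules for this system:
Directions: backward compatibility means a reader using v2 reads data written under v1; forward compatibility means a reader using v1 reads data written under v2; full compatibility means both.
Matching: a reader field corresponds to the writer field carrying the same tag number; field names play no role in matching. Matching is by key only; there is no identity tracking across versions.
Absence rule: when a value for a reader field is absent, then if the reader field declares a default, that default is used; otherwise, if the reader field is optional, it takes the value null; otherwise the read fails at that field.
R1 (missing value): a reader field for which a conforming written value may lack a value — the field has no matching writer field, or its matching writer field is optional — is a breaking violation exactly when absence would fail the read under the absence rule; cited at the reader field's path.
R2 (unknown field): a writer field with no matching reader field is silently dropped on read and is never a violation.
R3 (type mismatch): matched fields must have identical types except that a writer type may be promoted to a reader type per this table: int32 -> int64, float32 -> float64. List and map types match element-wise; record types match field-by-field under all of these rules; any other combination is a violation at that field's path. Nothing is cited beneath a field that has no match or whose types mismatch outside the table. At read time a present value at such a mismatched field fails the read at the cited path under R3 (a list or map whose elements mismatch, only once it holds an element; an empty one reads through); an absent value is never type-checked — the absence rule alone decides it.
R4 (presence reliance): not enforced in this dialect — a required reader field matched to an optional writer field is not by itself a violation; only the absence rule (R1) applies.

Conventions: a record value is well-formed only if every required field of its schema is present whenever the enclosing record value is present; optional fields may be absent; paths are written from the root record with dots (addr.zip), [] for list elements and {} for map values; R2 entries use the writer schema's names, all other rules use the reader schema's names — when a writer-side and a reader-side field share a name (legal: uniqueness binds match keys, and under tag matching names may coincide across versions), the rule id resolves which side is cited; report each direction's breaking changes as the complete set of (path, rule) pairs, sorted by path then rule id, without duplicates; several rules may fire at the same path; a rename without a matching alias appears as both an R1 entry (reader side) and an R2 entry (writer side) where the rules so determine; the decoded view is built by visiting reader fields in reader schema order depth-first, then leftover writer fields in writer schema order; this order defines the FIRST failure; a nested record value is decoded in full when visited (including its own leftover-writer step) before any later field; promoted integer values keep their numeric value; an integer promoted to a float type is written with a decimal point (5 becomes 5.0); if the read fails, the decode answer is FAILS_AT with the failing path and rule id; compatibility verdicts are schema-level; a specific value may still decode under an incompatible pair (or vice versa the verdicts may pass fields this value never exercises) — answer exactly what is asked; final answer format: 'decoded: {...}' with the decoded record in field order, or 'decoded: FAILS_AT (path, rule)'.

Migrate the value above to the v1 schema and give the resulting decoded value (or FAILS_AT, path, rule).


in Profile below, arrows point writer -> reader
decoding the Profile value with the v1 reader:
  active := true (absent -> default)
  avatar := 0x1A2B
  country := "alpha"
  verified := true
  retries := 3 (absent -> default)
  factor := 3.75
  age := null (absent, optional -> null)
  => decoded: {"active": true, "avatar": 0x1A2B, "country": "alpha", "verified": true, "retries": 3, "factor": 3.75, "age": null}
ruling out the remaining Profile differences:
  renamed field age to quantity in record Profile (alias age declared on the renamed field) -> no rule fires on it and the decoded Profile view is identical with or without it
  field retries in record Profile: type int64 changed to float64 (its default is dropped) -> matters for Profile compatibility verdicts, not for this value's decode
  field factor in record Profile: required changed to optional -> matters for Profile compatibility verdicts, not for this value's decode

decoded: {"active": true, "avatar": 0x1A2B, "country": "alpha", "verified": true, "retries": 3, "factor": 3.75, "age": null}


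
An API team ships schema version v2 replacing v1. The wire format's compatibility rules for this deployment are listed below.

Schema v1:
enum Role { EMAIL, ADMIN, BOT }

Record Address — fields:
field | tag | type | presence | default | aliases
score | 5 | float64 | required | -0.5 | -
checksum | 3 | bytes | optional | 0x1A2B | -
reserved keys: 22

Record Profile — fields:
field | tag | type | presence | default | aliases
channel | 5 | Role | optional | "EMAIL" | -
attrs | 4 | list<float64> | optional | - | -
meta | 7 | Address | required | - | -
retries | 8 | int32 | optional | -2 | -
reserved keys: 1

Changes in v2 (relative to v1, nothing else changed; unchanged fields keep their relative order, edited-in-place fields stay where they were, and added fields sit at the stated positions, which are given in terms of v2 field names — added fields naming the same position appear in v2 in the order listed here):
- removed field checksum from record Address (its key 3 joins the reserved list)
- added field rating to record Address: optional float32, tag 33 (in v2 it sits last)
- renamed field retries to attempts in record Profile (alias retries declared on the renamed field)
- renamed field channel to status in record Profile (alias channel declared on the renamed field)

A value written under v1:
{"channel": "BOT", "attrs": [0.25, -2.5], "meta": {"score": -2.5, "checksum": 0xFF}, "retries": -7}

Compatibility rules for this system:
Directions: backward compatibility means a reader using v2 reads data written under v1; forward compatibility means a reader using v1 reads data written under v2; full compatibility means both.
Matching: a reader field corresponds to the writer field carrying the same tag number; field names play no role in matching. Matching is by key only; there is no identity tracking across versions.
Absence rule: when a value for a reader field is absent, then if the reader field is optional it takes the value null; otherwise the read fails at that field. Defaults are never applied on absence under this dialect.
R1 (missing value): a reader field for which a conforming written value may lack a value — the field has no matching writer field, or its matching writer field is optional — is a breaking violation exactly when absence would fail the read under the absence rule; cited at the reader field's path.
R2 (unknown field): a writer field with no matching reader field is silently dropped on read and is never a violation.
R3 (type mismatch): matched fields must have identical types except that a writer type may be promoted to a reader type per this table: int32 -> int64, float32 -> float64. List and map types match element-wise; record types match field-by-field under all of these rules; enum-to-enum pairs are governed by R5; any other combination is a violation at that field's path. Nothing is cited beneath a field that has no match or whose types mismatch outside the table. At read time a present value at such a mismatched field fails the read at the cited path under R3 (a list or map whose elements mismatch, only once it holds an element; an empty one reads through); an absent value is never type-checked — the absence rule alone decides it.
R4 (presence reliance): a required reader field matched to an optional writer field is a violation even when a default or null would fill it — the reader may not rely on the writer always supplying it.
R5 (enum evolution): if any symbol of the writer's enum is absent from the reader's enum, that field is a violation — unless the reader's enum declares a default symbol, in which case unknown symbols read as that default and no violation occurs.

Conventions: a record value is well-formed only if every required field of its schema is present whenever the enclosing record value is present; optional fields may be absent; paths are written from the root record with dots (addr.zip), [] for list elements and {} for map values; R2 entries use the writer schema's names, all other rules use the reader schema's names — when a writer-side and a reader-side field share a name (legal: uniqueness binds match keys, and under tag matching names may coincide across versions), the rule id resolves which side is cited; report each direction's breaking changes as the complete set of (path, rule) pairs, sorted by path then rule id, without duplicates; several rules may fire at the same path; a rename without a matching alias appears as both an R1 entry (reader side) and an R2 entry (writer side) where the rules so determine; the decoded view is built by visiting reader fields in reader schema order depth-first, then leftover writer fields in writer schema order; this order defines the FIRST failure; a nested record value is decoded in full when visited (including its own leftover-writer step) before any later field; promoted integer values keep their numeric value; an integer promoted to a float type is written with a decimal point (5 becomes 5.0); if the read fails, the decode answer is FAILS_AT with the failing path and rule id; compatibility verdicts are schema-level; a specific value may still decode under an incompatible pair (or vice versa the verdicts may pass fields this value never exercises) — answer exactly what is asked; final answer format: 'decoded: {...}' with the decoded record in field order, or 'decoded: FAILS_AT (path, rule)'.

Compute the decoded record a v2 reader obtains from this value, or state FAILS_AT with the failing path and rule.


arrows below run writer -> reader for Profile
migrating the Profile value to v2:
  status := "BOT" (from writer channel)
  attrs := [0.25, -2.5]
  meta.score := -2.5
  meta.rating := null (absent, optional -> null)
  writer meta.checksum: unknown -> dropped
  attempts := -7 (from writer retries)
  => decoded: {"status": "BOT", "attrs": [0.25, -2.5], "meta": {"score": -2.5, "rating": null}, "attempts": -7}

decoded: {"status": "BOT", "attrs": [0.25, -2.5], "meta": {"score": -2.5, "rating": null}, "attempts": -7}


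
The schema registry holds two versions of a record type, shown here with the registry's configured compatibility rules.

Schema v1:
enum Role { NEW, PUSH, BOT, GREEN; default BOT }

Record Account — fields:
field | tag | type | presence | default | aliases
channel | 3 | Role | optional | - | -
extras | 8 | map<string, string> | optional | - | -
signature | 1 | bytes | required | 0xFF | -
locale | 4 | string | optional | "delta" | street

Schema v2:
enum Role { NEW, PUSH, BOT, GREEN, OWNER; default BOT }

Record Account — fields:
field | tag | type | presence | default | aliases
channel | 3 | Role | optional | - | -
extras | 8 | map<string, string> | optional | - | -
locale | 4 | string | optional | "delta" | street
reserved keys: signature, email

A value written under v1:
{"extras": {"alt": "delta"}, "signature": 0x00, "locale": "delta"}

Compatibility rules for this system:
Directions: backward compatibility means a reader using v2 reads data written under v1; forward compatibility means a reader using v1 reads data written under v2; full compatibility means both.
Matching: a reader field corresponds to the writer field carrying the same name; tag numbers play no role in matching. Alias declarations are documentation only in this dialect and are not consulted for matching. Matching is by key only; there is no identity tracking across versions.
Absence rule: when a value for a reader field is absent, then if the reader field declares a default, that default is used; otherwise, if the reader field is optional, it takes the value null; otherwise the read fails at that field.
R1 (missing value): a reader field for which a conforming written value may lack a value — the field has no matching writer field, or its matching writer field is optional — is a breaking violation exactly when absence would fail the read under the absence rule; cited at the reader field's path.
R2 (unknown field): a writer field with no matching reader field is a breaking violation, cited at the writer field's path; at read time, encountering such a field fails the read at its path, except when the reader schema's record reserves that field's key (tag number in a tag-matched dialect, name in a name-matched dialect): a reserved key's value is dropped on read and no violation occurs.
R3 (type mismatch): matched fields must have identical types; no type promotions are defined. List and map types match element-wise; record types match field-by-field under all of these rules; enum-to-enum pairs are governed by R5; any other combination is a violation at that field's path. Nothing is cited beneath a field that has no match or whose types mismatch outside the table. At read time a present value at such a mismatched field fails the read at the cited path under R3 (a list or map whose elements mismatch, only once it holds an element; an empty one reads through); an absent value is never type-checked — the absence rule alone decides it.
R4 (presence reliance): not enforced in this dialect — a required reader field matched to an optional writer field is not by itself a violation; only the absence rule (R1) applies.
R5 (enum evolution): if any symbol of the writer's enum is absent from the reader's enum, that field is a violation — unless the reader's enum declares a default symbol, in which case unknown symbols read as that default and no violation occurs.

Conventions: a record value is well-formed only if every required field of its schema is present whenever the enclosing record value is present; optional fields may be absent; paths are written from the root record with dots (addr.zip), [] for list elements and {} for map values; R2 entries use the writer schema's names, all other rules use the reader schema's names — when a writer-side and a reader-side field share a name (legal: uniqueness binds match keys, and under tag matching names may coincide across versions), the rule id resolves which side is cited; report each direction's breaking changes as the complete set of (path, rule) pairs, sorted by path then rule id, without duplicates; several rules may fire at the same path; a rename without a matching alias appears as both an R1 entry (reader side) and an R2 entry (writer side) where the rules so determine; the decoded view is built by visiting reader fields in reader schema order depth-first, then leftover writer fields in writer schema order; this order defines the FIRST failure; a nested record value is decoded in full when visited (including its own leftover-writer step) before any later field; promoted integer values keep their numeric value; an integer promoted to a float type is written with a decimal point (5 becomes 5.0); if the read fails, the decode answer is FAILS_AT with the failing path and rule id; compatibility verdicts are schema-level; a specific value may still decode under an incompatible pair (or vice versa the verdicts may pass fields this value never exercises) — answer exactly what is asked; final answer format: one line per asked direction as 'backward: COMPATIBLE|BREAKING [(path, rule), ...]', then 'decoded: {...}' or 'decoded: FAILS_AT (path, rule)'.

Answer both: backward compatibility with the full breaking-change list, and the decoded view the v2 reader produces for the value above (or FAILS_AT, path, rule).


the writer's type comes first in each Account pair
backward analysis of Account with v2 as reader and v1 as writer:
  Role -> Role, writer optional: channel aligns to channel
  map<string, string> -> map<string, string>, writer optional: extras aligns to extras
  string -> string, writer optional: locale aligns to locale
  leftover writer field: signature
  => backward verdict for Account: COMPATIBLE, no violations
decoding the Account value with the v2 reader:
  channel := null (absent, optional -> null)
  extras := {"alt": "delta"}
  locale := "delta"
  writer signature: reserved -> dropped
  => decoded: {"channel": null, "extras": {"alt": "delta"}, "locale": "delta"}
the other Account changes do not affect what is asked:
  enum Role (field channel in record Account): symbol OWNER added -> triggers nothing under Account's printed rules — same verdict

backward: COMPATIBLE []; decoded: {"channel": null, "extras": {"alt": "delta"}, "locale": "delta"}


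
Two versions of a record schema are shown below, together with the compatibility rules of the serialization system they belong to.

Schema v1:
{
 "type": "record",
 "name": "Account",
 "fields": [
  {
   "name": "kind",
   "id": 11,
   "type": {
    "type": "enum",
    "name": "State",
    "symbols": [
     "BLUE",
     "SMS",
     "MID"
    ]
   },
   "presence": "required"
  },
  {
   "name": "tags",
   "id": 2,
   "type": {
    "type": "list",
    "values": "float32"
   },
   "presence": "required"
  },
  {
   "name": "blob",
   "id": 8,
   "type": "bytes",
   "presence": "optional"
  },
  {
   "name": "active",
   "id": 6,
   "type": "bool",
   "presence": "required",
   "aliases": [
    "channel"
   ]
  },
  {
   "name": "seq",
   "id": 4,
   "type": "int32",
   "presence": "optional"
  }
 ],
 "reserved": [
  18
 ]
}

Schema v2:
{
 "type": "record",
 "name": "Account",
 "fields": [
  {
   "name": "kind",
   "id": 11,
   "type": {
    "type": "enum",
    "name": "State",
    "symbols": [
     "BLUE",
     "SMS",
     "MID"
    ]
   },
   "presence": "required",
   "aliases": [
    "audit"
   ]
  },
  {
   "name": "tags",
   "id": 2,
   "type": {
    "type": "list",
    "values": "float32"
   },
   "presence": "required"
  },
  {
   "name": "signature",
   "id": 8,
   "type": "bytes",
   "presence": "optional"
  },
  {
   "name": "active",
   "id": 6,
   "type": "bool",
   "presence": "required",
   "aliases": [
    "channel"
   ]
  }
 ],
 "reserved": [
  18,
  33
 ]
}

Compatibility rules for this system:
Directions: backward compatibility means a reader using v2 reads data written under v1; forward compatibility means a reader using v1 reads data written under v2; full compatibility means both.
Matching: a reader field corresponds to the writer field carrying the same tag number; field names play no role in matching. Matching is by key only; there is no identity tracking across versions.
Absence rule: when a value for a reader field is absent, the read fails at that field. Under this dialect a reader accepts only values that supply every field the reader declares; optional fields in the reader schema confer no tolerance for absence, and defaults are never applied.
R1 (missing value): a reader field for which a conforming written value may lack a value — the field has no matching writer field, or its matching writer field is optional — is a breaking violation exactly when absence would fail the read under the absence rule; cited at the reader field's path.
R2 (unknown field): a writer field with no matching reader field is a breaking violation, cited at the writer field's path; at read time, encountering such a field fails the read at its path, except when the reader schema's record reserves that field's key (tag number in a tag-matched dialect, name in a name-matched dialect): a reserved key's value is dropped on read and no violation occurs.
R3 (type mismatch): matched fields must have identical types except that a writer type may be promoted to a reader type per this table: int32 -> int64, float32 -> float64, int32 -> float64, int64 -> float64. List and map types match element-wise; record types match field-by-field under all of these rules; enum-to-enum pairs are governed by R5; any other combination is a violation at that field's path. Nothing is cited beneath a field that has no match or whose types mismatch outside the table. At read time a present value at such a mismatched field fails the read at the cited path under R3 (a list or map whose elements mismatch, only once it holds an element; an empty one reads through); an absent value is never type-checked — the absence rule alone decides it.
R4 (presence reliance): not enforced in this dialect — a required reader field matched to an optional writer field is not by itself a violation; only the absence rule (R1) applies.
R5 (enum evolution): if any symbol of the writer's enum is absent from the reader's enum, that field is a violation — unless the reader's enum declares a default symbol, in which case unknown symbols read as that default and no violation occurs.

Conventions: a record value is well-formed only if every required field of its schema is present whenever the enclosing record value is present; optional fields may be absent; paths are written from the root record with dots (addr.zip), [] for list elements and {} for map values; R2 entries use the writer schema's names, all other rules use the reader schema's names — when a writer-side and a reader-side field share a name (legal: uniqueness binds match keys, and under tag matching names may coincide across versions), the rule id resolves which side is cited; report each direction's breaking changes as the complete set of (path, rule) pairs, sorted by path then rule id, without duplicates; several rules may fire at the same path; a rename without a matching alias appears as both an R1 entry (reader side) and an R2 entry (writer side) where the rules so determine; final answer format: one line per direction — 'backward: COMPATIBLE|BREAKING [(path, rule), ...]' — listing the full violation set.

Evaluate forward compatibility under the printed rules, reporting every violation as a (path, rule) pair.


forward: BREAKING [(blob, R1), (seq, R1)]

in Account below, arrows point writer -> reader
forward analysis of Account with v1 as reader and v2 as writer:
  writer required, State -> State: reader kind maps from writer kind
  writer required, list<float32> -> list<float32>: reader tags maps from writer tags
  writer optional, bytes -> bytes: reader blob maps from writer signature
  writer required, bool -> bool: reader active maps from writer active
  seq: no writer-side match
  rule R1 violated at blob
  rule R1 violated at seq
  forward on Account therefore BREAKING (2)
remaining Account differences; none change what is asked:
  renamed field blob to signature in record Account -> its effect on Account is confined to the backward direction, not asked
  removed field seq from record Account -> its effect on Account is confined to the backward direction, not asked


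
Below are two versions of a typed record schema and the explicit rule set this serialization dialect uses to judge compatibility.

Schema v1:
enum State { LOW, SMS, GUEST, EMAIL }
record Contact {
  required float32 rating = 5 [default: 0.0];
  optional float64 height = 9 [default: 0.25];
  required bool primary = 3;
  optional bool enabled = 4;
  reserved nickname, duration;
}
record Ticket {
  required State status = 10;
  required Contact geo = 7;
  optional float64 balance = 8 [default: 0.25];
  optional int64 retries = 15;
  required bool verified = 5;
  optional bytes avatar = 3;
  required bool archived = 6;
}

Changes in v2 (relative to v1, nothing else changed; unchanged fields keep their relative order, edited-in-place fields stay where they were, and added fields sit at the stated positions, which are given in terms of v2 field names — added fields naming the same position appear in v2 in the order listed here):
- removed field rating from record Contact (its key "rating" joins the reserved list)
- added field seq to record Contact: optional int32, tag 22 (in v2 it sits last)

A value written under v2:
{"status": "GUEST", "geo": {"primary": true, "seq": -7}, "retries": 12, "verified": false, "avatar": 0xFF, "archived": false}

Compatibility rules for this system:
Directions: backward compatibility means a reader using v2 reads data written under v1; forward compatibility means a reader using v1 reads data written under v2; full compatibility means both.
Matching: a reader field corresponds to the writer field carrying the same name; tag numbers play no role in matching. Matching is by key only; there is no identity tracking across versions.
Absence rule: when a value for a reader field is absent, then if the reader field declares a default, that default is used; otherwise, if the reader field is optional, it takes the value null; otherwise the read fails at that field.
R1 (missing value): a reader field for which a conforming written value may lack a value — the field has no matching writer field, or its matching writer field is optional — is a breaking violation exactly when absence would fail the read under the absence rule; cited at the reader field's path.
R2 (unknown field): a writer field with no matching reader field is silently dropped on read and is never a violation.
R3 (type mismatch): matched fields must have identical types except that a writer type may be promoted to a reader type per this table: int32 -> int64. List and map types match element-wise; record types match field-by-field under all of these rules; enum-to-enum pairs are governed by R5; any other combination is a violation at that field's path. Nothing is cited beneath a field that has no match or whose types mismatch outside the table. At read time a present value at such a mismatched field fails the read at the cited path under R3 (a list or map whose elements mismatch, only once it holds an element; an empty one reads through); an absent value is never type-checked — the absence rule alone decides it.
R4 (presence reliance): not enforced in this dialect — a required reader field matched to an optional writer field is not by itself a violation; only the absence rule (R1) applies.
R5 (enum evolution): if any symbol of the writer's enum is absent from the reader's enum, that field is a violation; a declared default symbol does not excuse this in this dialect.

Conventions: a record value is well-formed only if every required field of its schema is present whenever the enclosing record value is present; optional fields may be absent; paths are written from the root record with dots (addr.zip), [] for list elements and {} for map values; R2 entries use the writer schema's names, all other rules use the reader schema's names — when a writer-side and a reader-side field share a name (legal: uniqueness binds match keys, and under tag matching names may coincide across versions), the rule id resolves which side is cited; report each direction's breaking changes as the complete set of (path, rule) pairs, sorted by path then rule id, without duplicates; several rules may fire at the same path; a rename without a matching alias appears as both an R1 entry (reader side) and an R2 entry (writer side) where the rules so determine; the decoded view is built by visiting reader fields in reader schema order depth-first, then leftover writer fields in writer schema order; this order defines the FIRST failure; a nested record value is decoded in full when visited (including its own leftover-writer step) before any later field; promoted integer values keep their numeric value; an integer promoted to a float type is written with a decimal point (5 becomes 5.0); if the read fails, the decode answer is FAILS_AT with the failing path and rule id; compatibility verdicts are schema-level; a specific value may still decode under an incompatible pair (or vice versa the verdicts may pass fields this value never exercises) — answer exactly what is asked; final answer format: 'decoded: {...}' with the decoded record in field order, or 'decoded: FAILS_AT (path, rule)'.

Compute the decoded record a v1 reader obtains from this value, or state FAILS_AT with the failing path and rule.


decoded: {"status": "GUEST", "geo": {"rating": 0.0, "height": 0.25, "primary": true, "enabled": null}, "balance": 0.25, "retries": 12, "verified": false, "avatar": 0xFF, "archived": false}

in Ticket below, arrows point writer -> reader
decode (reader v1):
  status := "GUEST"
  geo.rating := 0.0 (no value, default fills)
  geo.height := 0.25 (no value, default fills)
  geo.primary := true
  geo.enabled := null (not supplied -> null)
  writer geo.seq: unmatched, discarded
  balance := 0.25 (no value, default fills)
  retries := 12
  verified := false
  avatar := 0xFF
  archived := false
  => decoded: {"status": "GUEST", "geo": {"rating": 0.0, "height": 0.25, "primary": true, "enabled": null}, "balance": 0.25, "retries": 12, "verified": false, "avatar": 0xFF, "archived": false}
the other Ticket changes do not affect what is asked:
  removed field rating from record Contact (its key "rating" joins the reserved list) -> inert under this dialect — no rule fires on Ticket and the result does not move
  added field seq to record Contact: optional int32, tag 22 (in v2 it sits last) -> inert under this dialect — no rule fires on Ticket and the result does not move


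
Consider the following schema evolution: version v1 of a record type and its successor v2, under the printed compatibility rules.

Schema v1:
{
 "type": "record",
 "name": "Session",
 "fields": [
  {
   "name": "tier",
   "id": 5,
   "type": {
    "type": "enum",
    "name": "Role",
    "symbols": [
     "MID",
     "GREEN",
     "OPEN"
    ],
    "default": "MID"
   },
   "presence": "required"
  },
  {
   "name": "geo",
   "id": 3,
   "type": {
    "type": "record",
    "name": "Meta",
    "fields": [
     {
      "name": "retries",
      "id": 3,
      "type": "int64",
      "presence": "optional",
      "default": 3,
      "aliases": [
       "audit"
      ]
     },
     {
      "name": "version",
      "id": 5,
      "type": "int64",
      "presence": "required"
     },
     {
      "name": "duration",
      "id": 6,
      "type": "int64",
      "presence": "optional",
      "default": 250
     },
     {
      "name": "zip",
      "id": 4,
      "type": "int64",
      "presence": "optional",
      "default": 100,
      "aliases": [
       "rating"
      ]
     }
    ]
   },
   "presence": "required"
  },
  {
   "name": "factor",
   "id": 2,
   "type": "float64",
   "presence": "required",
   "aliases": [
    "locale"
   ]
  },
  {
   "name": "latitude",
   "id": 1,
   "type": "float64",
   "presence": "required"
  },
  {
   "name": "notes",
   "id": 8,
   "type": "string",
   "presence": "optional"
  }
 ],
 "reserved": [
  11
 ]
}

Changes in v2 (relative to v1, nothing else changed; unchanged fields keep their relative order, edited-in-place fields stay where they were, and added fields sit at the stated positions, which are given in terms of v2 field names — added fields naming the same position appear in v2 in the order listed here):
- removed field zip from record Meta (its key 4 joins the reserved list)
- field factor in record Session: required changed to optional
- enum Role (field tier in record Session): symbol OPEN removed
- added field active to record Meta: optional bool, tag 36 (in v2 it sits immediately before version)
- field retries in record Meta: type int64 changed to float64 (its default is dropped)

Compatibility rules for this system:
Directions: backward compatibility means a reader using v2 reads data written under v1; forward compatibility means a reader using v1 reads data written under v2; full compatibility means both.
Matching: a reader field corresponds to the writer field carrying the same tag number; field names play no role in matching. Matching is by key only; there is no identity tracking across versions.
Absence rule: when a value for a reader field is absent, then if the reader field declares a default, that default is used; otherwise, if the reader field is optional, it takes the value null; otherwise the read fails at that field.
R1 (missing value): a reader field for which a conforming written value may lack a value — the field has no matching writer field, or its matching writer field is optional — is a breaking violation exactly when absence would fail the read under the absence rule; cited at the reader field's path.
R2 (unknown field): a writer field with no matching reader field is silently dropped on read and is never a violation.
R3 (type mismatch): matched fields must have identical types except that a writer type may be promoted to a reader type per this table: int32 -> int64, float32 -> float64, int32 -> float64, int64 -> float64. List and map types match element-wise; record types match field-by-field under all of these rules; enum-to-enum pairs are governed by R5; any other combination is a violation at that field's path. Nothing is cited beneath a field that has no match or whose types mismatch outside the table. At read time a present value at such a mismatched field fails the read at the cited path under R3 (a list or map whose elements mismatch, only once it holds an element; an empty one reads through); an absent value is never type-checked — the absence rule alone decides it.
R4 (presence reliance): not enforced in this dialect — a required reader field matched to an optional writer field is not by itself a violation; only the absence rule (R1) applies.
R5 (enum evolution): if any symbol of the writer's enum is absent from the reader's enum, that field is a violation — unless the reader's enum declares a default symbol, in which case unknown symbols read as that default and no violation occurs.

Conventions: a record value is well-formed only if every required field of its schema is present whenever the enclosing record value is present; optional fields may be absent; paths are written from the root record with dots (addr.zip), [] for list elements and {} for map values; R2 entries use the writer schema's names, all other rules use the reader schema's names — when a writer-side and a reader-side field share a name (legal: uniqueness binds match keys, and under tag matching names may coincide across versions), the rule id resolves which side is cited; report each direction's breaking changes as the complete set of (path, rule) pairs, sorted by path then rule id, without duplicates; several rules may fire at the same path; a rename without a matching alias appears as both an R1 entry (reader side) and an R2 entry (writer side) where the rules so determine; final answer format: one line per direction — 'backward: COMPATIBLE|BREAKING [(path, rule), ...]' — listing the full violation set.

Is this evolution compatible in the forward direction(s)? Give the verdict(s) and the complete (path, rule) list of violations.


forward: BREAKING [(factor, R1), (geo.retries, R3)]

each type pair in Session: writer, then reader
forward on Session — v1 reading data written by v2:
  tier <- tier (Role -> Role, writer required)
  geo <- geo (Meta -> Meta, writer required)
  factor <- factor (float64 -> float64, writer optional)
  latitude <- latitude (float64 -> float64, writer required)
  notes <- notes (string -> string, writer optional)
  geo.retries <- geo.retries (float64 -> int64, writer optional)
  geo.version <- geo.version (int64 -> int64, writer required)
  geo.duration <- geo.duration (int64 -> int64, writer optional)
  geo.zip has no writer counterpart
  leftover writer field: geo.active
  violation R1 at factor
  violation R3 at geo.retries
  => 2 violation(s): forward is BREAKING for Session
the rest of the Session diff is inert for this question:
  removed field zip from record Meta (its key 4 joins the reserved list) -> no rule fires on it in Session's dialect; the asked verdict holds
  enum Role (field tier in record Session): symbol OPEN removed -> no rule fires on it in Session's dialect; the asked verdict holds
  added field active to record Meta: optional bool, tag 36 (in v2 it sits immediately before version) -> no rule fires on it in Session's dialect; the asked verdict holds


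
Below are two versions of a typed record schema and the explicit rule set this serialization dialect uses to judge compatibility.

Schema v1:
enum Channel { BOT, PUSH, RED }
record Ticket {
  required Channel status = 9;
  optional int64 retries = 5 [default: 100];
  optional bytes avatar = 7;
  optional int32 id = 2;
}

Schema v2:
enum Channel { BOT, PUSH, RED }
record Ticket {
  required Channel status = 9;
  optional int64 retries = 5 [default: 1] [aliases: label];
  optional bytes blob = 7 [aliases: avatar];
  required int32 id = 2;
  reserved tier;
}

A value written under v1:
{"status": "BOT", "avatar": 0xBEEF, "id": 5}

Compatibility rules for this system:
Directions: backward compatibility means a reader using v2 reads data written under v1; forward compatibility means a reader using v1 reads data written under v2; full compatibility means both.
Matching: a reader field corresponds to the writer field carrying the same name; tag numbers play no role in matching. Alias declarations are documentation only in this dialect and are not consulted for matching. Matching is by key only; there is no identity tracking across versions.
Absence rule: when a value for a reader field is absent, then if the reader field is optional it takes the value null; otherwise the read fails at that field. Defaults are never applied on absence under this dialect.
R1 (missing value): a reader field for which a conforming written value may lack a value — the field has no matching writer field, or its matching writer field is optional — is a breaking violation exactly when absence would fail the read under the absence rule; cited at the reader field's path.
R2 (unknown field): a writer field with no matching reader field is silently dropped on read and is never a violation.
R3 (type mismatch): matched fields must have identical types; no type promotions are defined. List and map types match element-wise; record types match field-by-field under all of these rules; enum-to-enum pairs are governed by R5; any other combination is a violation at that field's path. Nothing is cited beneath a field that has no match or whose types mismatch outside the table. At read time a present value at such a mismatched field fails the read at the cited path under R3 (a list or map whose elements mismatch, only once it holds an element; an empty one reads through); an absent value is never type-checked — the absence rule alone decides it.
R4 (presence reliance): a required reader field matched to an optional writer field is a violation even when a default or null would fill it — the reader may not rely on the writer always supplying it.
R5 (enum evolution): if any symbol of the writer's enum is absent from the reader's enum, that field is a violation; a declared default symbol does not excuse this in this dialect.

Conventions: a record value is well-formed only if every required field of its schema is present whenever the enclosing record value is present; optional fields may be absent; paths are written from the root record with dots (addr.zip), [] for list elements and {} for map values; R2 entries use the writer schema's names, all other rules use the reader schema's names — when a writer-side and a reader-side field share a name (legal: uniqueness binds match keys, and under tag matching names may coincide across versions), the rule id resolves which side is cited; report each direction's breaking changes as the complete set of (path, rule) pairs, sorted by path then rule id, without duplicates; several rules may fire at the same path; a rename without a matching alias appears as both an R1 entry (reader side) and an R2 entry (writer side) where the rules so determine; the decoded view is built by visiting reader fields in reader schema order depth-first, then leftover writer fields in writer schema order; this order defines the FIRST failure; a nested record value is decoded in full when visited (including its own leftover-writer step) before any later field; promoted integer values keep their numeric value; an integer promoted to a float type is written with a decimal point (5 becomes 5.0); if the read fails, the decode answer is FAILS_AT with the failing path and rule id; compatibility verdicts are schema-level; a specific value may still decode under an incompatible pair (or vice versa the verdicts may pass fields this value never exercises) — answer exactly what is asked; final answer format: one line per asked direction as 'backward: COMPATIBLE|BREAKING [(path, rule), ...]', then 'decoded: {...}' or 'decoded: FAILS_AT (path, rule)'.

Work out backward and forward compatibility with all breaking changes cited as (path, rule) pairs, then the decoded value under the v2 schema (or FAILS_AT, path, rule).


backward: BREAKING [(id, R1), (id, R4)]; forward: COMPATIBLE []; decoded: {"status": "BOT", "retries": null, "blob": null, "id": 5}

in Ticket below, arrows point writer -> reader
backward pass over Ticket, reader schema v2, writer schema v1:
  status: paired with writer status (Channel -> Channel; writer required)
  retries: paired with writer retries (int64 -> int64; writer optional)
  no writer field matches reader blob
  id: paired with writer id (int32 -> int32; writer optional)
  writer field avatar has no reader counterpart
  breaking: (id, R1)
  breaking: (id, R4)
  => backward verdict for Ticket: BREAKING, 2 violation(s)
forward pass over Ticket, reader schema v1, writer schema v2:
  status: paired with writer status (Channel -> Channel; writer required)
  retries: paired with writer retries (int64 -> int64; writer optional)
  no writer field matches reader avatar
  id: paired with writer id (int32 -> int32; writer required)
  writer field blob has no reader counterpart
  => forward: COMPATIBLE
decode walk for Ticket under reader schema v2:
  status := "BOT"
  retries := null (not supplied -> null)
  blob := null (not supplied -> null)
  id := 5
  writer avatar: unmatched, discarded
  => decoded: {"status": "BOT", "retries": null, "blob": null, "id": 5}
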